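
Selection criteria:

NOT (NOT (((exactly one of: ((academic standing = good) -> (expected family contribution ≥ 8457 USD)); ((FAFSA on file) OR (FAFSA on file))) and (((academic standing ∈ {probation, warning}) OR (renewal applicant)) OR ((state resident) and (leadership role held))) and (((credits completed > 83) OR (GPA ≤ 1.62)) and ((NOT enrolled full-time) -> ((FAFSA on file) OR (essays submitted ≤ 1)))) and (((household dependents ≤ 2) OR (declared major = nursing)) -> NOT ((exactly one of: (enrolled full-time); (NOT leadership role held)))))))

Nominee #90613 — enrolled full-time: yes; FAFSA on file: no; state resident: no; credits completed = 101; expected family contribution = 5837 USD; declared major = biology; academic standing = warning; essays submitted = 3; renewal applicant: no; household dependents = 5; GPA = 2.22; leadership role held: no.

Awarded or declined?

Awarded

Atomic conditions:
  academic standing = good: warning == good is false
  expected family contribution ≥ 8457 USD: 5837 ≥ 8457 is false
  FAFSA on file: no → false
  academic standing ∈ {probation, warning}: warning is in the set → true
  renewal applicant: no → false
  state resident: no → false
  leadership role held: no → false
  credits completed > 83: 101 > 83 is true
  GPA ≤ 1.62: 2.22 ≤ 1.62 is false
  NOT enrolled full-time: yes → false
  essays submitted ≤ 1: 3 ≤ 1 is false
  household dependents ≤ 2: 5 ≤ 2 is false
  declared major = nursing: biology == nursing is false
  enrolled full-time: yes → true
  NOT leadership role held: no → true
Combine:
[1.1.1.1] false → false (antecedent false ⇒ implication holds) = true
[1.1.1.2] false OR false = false
[1.1.1] exactly-one(true, false) = true
[1.1.2.1] true OR false = true
[1.1.2.2] false AND false = false
[1.1.2] true OR false = true
[1.1.3.1] true OR false = true
[1.1.3.2.2] false OR false = false
[1.1.3.2] false → false (antecedent false ⇒ implication holds) = true
[1.1.3] true AND true = true
[1.1.4.1] false OR false = false
[1.1.4.2.1] exactly-one(true, true) = false
[1.1.4.2] NOT false = true
[1.1.4] false → true (antecedent false ⇒ implication holds) = true
[1.1] true AND true AND true AND true = true
[1] NOT true = false
[root] NOT false = true
Overall: true → awarded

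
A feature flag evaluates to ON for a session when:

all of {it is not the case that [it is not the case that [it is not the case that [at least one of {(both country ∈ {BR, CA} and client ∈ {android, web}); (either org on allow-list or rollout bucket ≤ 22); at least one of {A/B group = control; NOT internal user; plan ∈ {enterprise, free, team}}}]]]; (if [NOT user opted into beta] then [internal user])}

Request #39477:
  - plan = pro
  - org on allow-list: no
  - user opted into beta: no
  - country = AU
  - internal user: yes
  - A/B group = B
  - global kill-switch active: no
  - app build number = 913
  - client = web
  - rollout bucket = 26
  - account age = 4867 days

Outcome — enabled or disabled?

Enabled

Atomic conditions:
  country ∈ {BR, CA}: AU is not in the set → false
  client ∈ {android, web}: web is in the set → true
  org on allow-list: no → false
  rollout bucket ≤ 22: 26 ≤ 22 is false
  A/B group = control: B == control is false
  NOT internal user: yes → false
  plan ∈ {enterprise, free, team}: pro is not in the set → false
  NOT user opted into beta: no → true
  internal user: yes → true
Combine:
[1.1.1.1.1] false AND true = false
[1.1.1.1.2] false OR false = false
[1.1.1.1.3] false OR false OR false = false
[1.1.1.1] false OR false OR false = false
[1.1.1] NOT false = true
[1.1] NOT true = false
[1] NOT false = true
[2] true → true = true
[root] true AND true = true
Overall: true → enabled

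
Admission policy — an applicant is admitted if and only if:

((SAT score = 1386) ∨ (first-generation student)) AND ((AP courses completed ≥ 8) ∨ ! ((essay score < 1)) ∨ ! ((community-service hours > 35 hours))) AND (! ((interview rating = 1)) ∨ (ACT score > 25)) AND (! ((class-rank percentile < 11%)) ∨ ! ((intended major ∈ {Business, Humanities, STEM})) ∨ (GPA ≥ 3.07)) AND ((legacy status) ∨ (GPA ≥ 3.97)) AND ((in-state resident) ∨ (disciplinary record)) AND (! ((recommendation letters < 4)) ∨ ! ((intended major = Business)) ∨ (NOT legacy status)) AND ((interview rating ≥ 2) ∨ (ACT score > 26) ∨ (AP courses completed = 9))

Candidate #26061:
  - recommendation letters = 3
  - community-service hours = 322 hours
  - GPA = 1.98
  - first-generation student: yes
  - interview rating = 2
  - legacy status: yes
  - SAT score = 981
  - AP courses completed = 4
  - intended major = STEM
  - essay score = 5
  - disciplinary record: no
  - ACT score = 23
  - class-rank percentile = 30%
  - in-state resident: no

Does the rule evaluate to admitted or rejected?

Atomic conditions:
  SAT score = 1386: 981 == 1386 is false
  first-generation student: yes → true
  AP courses completed ≥ 8: 4 ≥ 8 is false
  essay score < 1: 5 < 1 is false
  community-service hours > 35 hours: 322 > 35 is true
  interview rating = 1: 2 == 1 is false
  ACT score > 25: 23 > 25 is false
  class-rank percentile < 11%: 30 < 11 is false
  intended major ∈ {Business, Humanities, STEM}: STEM is in the set → true
  GPA ≥ 3.07: 1.98 ≥ 3.07 is false
  legacy status: yes → true
  GPA ≥ 3.97: 1.98 ≥ 3.97 is false
  in-state resident: no → false
  disciplinary record: no → false
  recommendation letters < 4: 3 < 4 is true
  intended major = Business: STEM == Business is false
  NOT legacy status: yes → false
  interview rating ≥ 2: 2 ≥ 2 is true
  ACT score > 26: 23 > 26 is false
  AP courses completed = 9: 4 == 9 is false
Combine:
[1] false OR true = true
[2.2] NOT false = true
[2.3] NOT true = false
[2] false OR true OR false = true
[3.1] NOT false = true
[3] true OR false = true
[4.1] NOT false = true
[4.2] NOT true = false
[4] true OR false OR false = true
[5] true OR false = true
[6] false OR false = false
[7.1] NOT true = false
[7.2] NOT false = true
[7] false OR true OR false = true
[8] true OR false OR false = true
[root] true AND true AND true AND true AND true AND false AND true AND true = false
Overall: false → rejected

Rejected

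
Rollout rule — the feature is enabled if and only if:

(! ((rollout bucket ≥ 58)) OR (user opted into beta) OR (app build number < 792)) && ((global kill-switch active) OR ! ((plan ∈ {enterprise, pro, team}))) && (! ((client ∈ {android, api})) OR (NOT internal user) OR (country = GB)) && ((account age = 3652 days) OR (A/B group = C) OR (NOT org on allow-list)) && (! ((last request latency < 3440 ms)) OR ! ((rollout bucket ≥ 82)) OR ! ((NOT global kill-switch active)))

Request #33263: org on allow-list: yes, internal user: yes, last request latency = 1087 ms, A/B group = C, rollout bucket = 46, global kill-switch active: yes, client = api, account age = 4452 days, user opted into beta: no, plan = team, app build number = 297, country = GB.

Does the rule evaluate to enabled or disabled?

Atomic conditions:
  rollout bucket ≥ 58: 46 ≥ 58 is false
  user opted into beta: no → false
  app build number < 792: 297 < 792 is true
  global kill-switch active: yes → true
  plan ∈ {enterprise, pro, team}: team is in the set → true
  client ∈ {android, api}: api is in the set → true
  NOT internal user: yes → false
  country = GB: GB == GB is true
  account age = 3652 days: 4452 == 3652 is false
  A/B group = C: C == C is true
  NOT org on allow-list: yes → false
  last request latency < 3440 ms: 1087 < 3440 is true
  rollout bucket ≥ 82: 46 ≥ 82 is false
  NOT global kill-switch active: yes → false
Combine:
[1.1] NOT false = true
[1] true OR false OR true = true
[2.2] NOT true = false
[2] true OR false = true
[3.1] NOT true = false
[3] false OR false OR true = true
[4] false OR true OR false = true
[5.1] NOT true = false
[5.2] NOT false = true
[5.3] NOT false = true
[5] false OR true OR true = true
[root] true AND true AND true AND true AND true = true
Overall: true → enabled

Enabled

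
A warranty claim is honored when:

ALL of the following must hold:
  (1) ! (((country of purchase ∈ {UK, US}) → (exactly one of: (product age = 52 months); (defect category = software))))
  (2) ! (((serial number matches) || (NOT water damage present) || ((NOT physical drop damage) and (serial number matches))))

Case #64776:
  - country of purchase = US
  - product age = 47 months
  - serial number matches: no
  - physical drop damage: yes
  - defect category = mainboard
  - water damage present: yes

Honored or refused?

Honored

Atomic conditions:
  country of purchase ∈ {UK, US}: US is in the set → true
  product age = 52 months: 47 == 52 is false
  defect category = software: mainboard == software is false
  serial number matches: no → false
  NOT water damage present: yes → false
  NOT physical drop damage: yes → false
Combine:
[1.1.2] exactly-one(false, false) = false
[1.1] true → false = false
[1] NOT false = true
[2.1.3] false AND false = false
[2.1] false OR false OR false = false
[2] NOT false = true
[root] true AND true = true
Overall: true → honored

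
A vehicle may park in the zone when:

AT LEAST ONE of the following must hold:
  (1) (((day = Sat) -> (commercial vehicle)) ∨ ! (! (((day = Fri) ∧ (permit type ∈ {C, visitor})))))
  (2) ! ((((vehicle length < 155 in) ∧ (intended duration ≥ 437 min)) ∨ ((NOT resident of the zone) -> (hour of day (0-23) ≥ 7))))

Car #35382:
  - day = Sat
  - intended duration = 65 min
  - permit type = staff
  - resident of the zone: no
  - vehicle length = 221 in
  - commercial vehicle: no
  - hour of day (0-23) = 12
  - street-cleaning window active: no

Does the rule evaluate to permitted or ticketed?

Atomic conditions:
  day = Sat: Sat == Sat is true
  commercial vehicle: no → false
  day = Fri: Sat == Fri is false
  permit type ∈ {C, visitor}: staff is not in the set → false
  vehicle length < 155 in: 221 < 155 is false
  intended duration ≥ 437 min: 65 ≥ 437 is false
  NOT resident of the zone: no → true
  hour of day (0-23) ≥ 7: 12 ≥ 7 is true
Combine:
[1.1] true → false = false
[1.2.1.1] false AND false = false
[1.2.1] NOT false = true
[1.2] NOT true = false
[1] false OR false = false
[2.1.1] false AND false = false
[2.1.2] true → true = true
[2.1] false OR true = true
[2] NOT true = false
[root] false OR false = false
Overall: false → ticketed

Ticketed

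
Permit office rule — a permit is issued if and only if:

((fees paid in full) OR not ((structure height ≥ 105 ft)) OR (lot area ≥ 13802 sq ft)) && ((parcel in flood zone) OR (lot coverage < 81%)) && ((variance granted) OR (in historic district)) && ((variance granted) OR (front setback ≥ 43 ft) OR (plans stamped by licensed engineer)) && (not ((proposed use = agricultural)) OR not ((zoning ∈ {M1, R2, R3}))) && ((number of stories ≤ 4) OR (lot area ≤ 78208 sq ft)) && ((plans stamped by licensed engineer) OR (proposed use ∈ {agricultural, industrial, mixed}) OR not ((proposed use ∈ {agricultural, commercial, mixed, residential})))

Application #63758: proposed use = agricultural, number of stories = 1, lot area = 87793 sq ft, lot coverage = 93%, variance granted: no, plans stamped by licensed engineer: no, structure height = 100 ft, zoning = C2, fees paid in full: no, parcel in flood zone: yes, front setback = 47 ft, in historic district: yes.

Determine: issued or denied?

Atomic conditions:
  fees paid in full: no → false
  structure height ≥ 105 ft: 100 ≥ 105 is false
  lot area ≥ 13802 sq ft: 87793 ≥ 13802 is true
  parcel in flood zone: yes → true
  lot coverage < 81%: 93 < 81 is false
  variance granted: no → false
  in historic district: yes → true
  front setback ≥ 43 ft: 47 ≥ 43 is true
  plans stamped by licensed engineer: no → false
  proposed use = agricultural: agricultural == agricultural is true
  zoning ∈ {M1, R2, R3}: C2 is not in the set → false
  number of stories ≤ 4: 1 ≤ 4 is true
  lot area ≤ 78208 sq ft: 87793 ≤ 78208 is false
  proposed use ∈ {agricultural, industrial, mixed}: agricultural is in the set → true
  proposed use ∈ {agricultural, commercial, mixed, residential}: agricultural is in the set → true
Combine:
[1.2] NOT false = true
[1] false OR true OR true = true
[2] true OR false = true
[3] false OR true = true
[4] false OR true OR false = true
[5.1] NOT true = false
[5.2] NOT false = true
[5] false OR true = true
[6] true OR false = true
[7.3] NOT true = false
[7] false OR true OR false = true
[root] true AND true AND true AND true AND true AND true AND true = true
Overall: true → issued

Issued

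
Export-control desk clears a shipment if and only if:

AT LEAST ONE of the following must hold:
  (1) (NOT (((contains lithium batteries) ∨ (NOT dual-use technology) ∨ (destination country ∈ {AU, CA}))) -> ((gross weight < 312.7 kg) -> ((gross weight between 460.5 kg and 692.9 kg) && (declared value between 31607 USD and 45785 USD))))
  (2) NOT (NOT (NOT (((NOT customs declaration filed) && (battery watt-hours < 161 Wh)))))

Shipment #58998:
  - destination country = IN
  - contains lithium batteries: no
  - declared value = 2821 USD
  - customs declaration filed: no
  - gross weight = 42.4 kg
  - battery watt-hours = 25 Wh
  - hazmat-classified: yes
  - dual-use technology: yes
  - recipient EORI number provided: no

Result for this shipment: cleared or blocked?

Blocked

Atomic conditions:
  contains lithium batteries: no → false
  NOT dual-use technology: yes → false
  destination country ∈ {AU, CA}: IN is not in the set → false
  gross weight < 312.7 kg: 42.4 < 312.7 is true
  gross weight between 460.5 kg and 692.9 kg: 42.4 in [460.5, 692.9] is false
  declared value between 31607 USD and 45785 USD: 2821 in [31607, 45785] is false
  NOT customs declaration filed: no → true
  battery watt-hours < 161 Wh: 25 < 161 is true
Combine:
[1.1.1] false OR false OR false = false
[1.1] NOT false = true
[1.2.2] false AND false = false
[1.2] true → false = false
[1] true → false = false
[2.1.1.1] true AND true = true
[2.1.1] NOT true = false
[2.1] NOT false = true
[2] NOT true = false
[root] false OR false = false
Overall: false → blocked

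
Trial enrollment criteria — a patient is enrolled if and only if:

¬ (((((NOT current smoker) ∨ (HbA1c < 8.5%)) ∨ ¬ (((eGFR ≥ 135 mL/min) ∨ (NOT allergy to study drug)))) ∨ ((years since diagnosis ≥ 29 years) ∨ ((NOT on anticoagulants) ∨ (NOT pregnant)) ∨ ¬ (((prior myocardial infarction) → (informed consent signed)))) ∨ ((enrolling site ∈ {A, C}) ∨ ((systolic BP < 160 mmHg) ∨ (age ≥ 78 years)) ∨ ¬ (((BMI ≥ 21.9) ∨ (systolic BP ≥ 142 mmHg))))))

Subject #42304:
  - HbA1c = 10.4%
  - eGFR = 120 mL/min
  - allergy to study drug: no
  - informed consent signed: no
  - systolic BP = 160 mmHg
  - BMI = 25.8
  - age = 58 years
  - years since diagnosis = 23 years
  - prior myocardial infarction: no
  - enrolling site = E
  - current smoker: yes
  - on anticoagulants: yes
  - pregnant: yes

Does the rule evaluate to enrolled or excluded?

Enrolled

Atomic conditions:
  NOT current smoker: yes → false
  HbA1c < 8.5%: 10.4 < 8.5 is false
  eGFR ≥ 135 mL/min: 120 ≥ 135 is false
  NOT allergy to study drug: no → true
  years since diagnosis ≥ 29 years: 23 ≥ 29 is false
  NOT on anticoagulants: yes → false
  NOT pregnant: yes → false
  prior myocardial infarction: no → false
  informed consent signed: no → false
  enrolling site ∈ {A, C}: E is not in the set → false
  systolic BP < 160 mmHg: 160 < 160 is false
  age ≥ 78 years: 58 ≥ 78 is false
  BMI ≥ 21.9: 25.8 ≥ 21.9 is true
  systolic BP ≥ 142 mmHg: 160 ≥ 142 is true
Combine:
[1.1.1] false OR false = false
[1.1.2.1] false OR true = true
[1.1.2] NOT true = false
[1.1] false OR false = false
[1.2.2] false OR false = false
[1.2.3.1] false → false (antecedent false ⇒ implication holds) = true
[1.2.3] NOT true = false
[1.2] false OR false OR false = false
[1.3.2] false OR false = false
[1.3.3.1] true OR true = true
[1.3.3] NOT true = false
[1.3] false OR false OR false = false
[1] false OR false OR false = false
[root] NOT false = true
Overall: true → enrolled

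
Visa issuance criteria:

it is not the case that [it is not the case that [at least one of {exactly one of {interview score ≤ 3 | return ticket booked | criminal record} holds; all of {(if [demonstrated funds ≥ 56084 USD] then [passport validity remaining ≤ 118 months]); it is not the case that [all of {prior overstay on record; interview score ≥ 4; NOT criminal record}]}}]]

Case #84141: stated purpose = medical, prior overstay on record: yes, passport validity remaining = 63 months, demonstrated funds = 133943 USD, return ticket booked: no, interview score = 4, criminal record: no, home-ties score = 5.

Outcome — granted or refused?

Atomic conditions:
  interview score ≤ 3: 4 ≤ 3 is false
  return ticket booked: no → false
  criminal record: no → false
  demonstrated funds ≥ 56084 USD: 133943 ≥ 56084 is true
  passport validity remaining ≤ 118 months: 63 ≤ 118 is true
  prior overstay on record: yes → true
  interview score ≥ 4: 4 ≥ 4 is true
  NOT criminal record: no → true
Combine:
[1.1.1] exactly-one(false, false, false) = false
[1.1.2.1] true → true = true
[1.1.2.2.1] true AND true AND true = true
[1.1.2.2] NOT true = false
[1.1.2] true AND false = false
[1.1] false OR false = false
[1] NOT false = true
[root] NOT true = false
Overall: false → refused

Refused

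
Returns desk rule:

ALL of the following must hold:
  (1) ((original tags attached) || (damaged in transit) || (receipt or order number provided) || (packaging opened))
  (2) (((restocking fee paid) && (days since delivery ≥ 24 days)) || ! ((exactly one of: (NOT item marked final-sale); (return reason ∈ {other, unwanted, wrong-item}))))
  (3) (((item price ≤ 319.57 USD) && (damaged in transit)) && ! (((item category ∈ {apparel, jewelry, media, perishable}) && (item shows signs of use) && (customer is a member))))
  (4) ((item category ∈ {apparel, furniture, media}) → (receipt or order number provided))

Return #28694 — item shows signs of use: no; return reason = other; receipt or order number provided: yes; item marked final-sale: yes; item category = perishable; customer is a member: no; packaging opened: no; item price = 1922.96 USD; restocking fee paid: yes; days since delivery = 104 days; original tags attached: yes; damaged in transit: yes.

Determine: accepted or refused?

Atomic conditions:
  original tags attached: yes → true
  damaged in transit: yes → true
  receipt or order number provided: yes → true
  packaging opened: no → false
  restocking fee paid: yes → true
  days since delivery ≥ 24 days: 104 ≥ 24 is true
  NOT item marked final-sale: yes → false
  return reason ∈ {other, unwanted, wrong-item}: other is in the set → true
  item price ≤ 319.57 USD: 1922.96 ≤ 319.57 is false
  item category ∈ {apparel, jewelry, media, perishable}: perishable is in the set → true
  item shows signs of use: no → false
  customer is a member: no → false
  item category ∈ {apparel, furniture, media}: perishable is not in the set → false
Combine:
[1] true OR true OR true OR false = true
[2.1] true AND true = true
[2.2.1] exactly-one(false, true) = true
[2.2] NOT true = false
[2] true OR false = true
[3.1] false AND true = false
[3.2.1] true AND false AND false = false
[3.2] NOT false = true
[3] false AND true = false
[4] false → true (antecedent false ⇒ implication holds) = true
[root] true AND true AND false AND true = false
Overall: false → refused

Refused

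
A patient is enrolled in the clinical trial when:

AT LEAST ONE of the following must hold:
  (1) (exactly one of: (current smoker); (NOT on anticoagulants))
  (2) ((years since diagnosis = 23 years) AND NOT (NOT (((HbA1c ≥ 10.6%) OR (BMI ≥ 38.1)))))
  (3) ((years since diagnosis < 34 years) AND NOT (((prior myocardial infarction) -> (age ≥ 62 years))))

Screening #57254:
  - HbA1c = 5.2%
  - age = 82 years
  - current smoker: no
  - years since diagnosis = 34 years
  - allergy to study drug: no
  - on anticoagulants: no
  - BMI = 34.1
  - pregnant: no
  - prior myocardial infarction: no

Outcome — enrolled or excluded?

Atomic conditions:
  current smoker: no → false
  NOT on anticoagulants: no → true
  years since diagnosis = 23 years: 34 == 23 is false
  HbA1c ≥ 10.6%: 5.2 ≥ 10.6 is false
  BMI ≥ 38.1: 34.1 ≥ 38.1 is false
  years since diagnosis < 34 years: 34 < 34 is false
  prior myocardial infarction: no → false
  age ≥ 62 years: 82 ≥ 62 is true
Combine:
[1] exactly-one(false, true) = true
[2.2.1.1] false OR false = false
[2.2.1] NOT false = true
[2.2] NOT true = false
[2] false AND false = false
[3.2.1] false → true (antecedent false ⇒ implication holds) = true
[3.2] NOT true = false
[3] false AND false = false
[root] true OR false OR false = true
Overall: true → enrolled

Enrolled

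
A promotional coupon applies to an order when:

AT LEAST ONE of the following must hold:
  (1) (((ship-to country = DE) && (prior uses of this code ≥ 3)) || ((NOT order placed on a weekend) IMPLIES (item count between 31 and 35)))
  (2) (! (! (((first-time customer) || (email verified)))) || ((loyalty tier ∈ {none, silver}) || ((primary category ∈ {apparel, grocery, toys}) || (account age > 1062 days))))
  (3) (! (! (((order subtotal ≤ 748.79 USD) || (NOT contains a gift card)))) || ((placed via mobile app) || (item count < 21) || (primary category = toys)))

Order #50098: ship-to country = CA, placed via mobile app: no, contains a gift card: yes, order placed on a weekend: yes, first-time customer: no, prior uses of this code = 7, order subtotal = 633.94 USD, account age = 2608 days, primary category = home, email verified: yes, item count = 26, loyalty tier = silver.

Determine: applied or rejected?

Applied

Atomic conditions:
  ship-to country = DE: CA == DE is false
  prior uses of this code ≥ 3: 7 ≥ 3 is true
  NOT order placed on a weekend: yes → false
  item count between 31 and 35: 26 in [31, 35] is false
  first-time customer: no → false
  email verified: yes → true
  loyalty tier ∈ {none, silver}: silver is in the set → true
  primary category ∈ {apparel, grocery, toys}: home is not in the set → false
  account age > 1062 days: 2608 > 1062 is true
  order subtotal ≤ 748.79 USD: 633.94 ≤ 748.79 is true
  NOT contains a gift card: yes → false
  placed via mobile app: no → false
  item count < 21: 26 < 21 is false
  primary category = toys: home == toys is false
Combine:
[1.1] false AND true = false
[1.2] false → false (antecedent false ⇒ implication holds) = true
[1] false OR true = true
[2.1.1.1] false OR true = true
[2.1.1] NOT true = false
[2.1] NOT false = true
[2.2.2] false OR true = true
[2.2] true OR true = true
[2] true OR true = true
[3.1.1.1] true OR false = true
[3.1.1] NOT true = false
[3.1] NOT false = true
[3.2] false OR false OR false = false
[3] true OR false = true
[root] true OR true OR true = true
Overall: true → applied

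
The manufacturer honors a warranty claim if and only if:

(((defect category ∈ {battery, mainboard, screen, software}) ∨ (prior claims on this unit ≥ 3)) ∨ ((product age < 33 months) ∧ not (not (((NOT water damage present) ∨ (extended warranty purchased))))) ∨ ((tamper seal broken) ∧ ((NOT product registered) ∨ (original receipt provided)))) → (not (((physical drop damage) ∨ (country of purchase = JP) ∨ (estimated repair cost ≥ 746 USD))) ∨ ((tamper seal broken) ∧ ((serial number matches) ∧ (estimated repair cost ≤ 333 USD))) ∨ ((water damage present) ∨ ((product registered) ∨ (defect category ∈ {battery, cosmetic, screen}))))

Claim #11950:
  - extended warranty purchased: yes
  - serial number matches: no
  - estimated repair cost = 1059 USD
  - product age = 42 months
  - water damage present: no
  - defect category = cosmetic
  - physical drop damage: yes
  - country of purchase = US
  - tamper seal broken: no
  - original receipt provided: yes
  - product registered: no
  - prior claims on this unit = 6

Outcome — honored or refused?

Honored

Atomic conditions:
  defect category ∈ {battery, mainboard, screen, software}: cosmetic is not in the set → false
  prior claims on this unit ≥ 3: 6 ≥ 3 is true
  product age < 33 months: 42 < 33 is false
  NOT water damage present: no → true
  extended warranty purchased: yes → true
  tamper seal broken: no → false
  NOT product registered: no → true
  original receipt provided: yes → true
  physical drop damage: yes → true
  country of purchase = JP: US == JP is false
  estimated repair cost ≥ 746 USD: 1059 ≥ 746 is true
  serial number matches: no → false
  estimated repair cost ≤ 333 USD: 1059 ≤ 333 is false
  water damage present: no → false
  product registered: no → false
  defect category ∈ {battery, cosmetic, screen}: cosmetic is in the set → true
Combine:
[1.1] false OR true = true
[1.2.2.1.1] true OR true = true
[1.2.2.1] NOT true = false
[1.2.2] NOT false = true
[1.2] false AND true = false
[1.3.2] true OR true = true
[1.3] false AND true = false
[1] true OR false OR false = true
[2.1.1] true OR false OR true = true
[2.1] NOT true = false
[2.2.2] false AND false = false
[2.2] false AND false = false
[2.3.2] false OR true = true
[2.3] false OR true = true
[2] false OR false OR true = true
[root] true → true = true
Overall: true → honored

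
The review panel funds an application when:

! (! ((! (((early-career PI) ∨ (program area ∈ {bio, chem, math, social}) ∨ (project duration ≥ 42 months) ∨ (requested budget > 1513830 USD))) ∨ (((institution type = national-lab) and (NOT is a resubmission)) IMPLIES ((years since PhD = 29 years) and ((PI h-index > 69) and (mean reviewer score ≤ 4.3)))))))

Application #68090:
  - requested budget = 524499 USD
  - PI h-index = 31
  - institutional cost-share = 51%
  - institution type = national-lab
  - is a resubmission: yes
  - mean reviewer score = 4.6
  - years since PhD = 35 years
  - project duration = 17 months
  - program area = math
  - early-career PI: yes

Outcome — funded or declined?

Atomic conditions:
  early-career PI: yes → true
  program area ∈ {bio, chem, math, social}: math is in the set → true
  project duration ≥ 42 months: 17 ≥ 42 is false
  requested budget > 1513830 USD: 524499 > 1513830 is false
  institution type = national-lab: national-lab == national-lab is true
  NOT is a resubmission: yes → false
  years since PhD = 29 years: 35 == 29 is false
  PI h-index > 69: 31 > 69 is false
  mean reviewer score ≤ 4.3: 4.6 ≤ 4.3 is false
Combine:
[1.1.1.1] true OR true OR false OR false = true
[1.1.1] NOT true = false
[1.1.2.1] true AND false = false
[1.1.2.2.2] false AND false = false
[1.1.2.2] false AND false = false
[1.1.2] false → false (antecedent false ⇒ implication holds) = true
[1.1] false OR true = true
[1] NOT true = false
[root] NOT false = true
Overall: true → funded

Funded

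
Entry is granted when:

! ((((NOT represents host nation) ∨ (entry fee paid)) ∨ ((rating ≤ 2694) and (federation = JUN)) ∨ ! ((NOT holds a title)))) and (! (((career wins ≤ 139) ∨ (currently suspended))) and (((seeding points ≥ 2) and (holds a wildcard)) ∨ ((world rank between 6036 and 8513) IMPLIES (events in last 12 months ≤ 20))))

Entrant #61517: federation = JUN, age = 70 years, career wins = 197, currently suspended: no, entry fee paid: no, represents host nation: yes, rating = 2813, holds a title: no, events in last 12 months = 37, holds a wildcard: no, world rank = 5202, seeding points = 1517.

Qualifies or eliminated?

Atomic conditions:
  NOT represents host nation: yes → false
  entry fee paid: no → false
  rating ≤ 2694: 2813 ≤ 2694 is false
  federation = JUN: JUN == JUN is true
  NOT holds a title: no → true
  career wins ≤ 139: 197 ≤ 139 is false
  currently suspended: no → false
  seeding points ≥ 2: 1517 ≥ 2 is true
  holds a wildcard: no → false
  world rank between 6036 and 8513: 5202 in [6036, 8513] is false
  events in last 12 months ≤ 20: 37 ≤ 20 is false
Combine:
[1.1.1] false OR false = false
[1.1.2] false AND true = false
[1.1.3] NOT true = false
[1.1] false OR false OR false = false
[1] NOT false = true
[2.1.1] false OR false = false
[2.1] NOT false = true
[2.2.1] true AND false = false
[2.2.2] false → false (antecedent false ⇒ implication holds) = true
[2.2] false OR true = true
[2] true AND true = true
[root] true AND true = true
Overall: true → qualifies

Qualifies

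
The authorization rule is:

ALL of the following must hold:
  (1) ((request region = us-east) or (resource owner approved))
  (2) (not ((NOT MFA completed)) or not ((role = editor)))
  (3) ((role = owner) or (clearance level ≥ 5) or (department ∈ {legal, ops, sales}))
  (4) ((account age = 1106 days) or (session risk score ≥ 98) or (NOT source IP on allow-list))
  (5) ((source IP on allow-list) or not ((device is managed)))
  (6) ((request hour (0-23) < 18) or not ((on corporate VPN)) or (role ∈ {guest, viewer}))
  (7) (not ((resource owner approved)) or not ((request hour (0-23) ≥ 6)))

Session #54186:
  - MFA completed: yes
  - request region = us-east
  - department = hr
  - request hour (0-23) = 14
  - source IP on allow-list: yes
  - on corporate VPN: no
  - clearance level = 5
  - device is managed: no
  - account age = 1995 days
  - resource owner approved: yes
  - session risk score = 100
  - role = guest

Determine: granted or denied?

Denied

Atomic conditions:
  request region = us-east: us-east == us-east is true
  resource owner approved: yes → true
  NOT MFA completed: yes → false
  role = editor: guest == editor is false
  role = owner: guest == owner is false
  clearance level ≥ 5: 5 ≥ 5 is true
  department ∈ {legal, ops, sales}: hr is not in the set → false
  account age = 1106 days: 1995 == 1106 is false
  session risk score ≥ 98: 100 ≥ 98 is true
  NOT source IP on allow-list: yes → false
  source IP on allow-list: yes → true
  device is managed: no → false
  request hour (0-23) < 18: 14 < 18 is true
  on corporate VPN: no → false
  role ∈ {guest, viewer}: guest is in the set → true
  request hour (0-23) ≥ 6: 14 ≥ 6 is true
Combine:
[1] true OR true = true
[2.1] NOT false = true
[2.2] NOT false = true
[2] true OR true = true
[3] false OR true OR false = true
[4] false OR true OR false = true
[5.2] NOT false = true
[5] true OR true = true
[6.2] NOT false = true
[6] true OR true OR true = true
[7.1] NOT true = false
[7.2] NOT true = false
[7] false OR false = false
[root] true AND true AND true AND true AND true AND true AND false = false
Overall: false → denied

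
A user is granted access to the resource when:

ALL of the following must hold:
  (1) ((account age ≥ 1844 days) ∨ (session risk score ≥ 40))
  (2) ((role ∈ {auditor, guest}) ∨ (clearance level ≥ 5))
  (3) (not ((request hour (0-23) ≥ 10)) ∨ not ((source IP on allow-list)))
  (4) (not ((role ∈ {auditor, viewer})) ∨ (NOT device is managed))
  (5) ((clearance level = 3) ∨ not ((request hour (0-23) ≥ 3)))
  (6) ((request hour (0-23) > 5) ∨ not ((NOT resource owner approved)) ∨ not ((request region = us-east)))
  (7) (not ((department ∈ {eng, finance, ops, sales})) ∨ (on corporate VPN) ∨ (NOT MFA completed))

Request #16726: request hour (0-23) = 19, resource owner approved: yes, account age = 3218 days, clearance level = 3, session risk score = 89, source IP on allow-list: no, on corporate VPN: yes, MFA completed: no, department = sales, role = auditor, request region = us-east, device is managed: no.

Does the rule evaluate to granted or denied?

Atomic conditions:
  account age ≥ 1844 days: 3218 ≥ 1844 is true
  session risk score ≥ 40: 89 ≥ 40 is true
  role ∈ {auditor, guest}: auditor is in the set → true
  clearance level ≥ 5: 3 ≥ 5 is false
  request hour (0-23) ≥ 10: 19 ≥ 10 is true
  source IP on allow-list: no → false
  role ∈ {auditor, viewer}: auditor is in the set → true
  NOT device is managed: no → true
  clearance level = 3: 3 == 3 is true
  request hour (0-23) ≥ 3: 19 ≥ 3 is true
  request hour (0-23) > 5: 19 > 5 is true
  NOT resource owner approved: yes → false
  request region = us-east: us-east == us-east is true
  department ∈ {eng, finance, ops, sales}: sales is in the set → true
  on corporate VPN: yes → true
  NOT MFA completed: no → true
Combine:
[1] true OR true = true
[2] true OR false = true
[3.1] NOT true = false
[3.2] NOT false = true
[3] false OR true = true
[4.1] NOT true = false
[4] false OR true = true
[5.2] NOT true = false
[5] true OR false = true
[6.2] NOT false = true
[6.3] NOT true = false
[6] true OR true OR false = true
[7.1] NOT true = false
[7] false OR true OR true = true
[root] true AND true AND true AND true AND true AND true AND true = true
Overall: true → granted

Granted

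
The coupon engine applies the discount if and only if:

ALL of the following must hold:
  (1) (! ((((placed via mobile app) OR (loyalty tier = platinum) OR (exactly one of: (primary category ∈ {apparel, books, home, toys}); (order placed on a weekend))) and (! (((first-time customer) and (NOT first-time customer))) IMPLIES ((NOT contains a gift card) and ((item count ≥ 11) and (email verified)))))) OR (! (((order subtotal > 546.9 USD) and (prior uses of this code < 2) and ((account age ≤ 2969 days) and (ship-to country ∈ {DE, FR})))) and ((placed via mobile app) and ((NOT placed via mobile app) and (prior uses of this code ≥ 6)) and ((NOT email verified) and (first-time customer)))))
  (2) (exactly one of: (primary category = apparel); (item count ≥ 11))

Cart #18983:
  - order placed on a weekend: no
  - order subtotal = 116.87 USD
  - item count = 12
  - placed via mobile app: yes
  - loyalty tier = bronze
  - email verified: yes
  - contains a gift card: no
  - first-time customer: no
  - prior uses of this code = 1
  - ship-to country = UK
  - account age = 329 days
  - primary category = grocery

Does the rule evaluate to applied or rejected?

Atomic conditions:
  placed via mobile app: yes → true
  loyalty tier = platinum: bronze == platinum is false
  primary category ∈ {apparel, books, home, toys}: grocery is not in the set → false
  order placed on a weekend: no → false
  first-time customer: no → false
  NOT first-time customer: no → true
  NOT contains a gift card: no → true
  item count ≥ 11: 12 ≥ 11 is true
  email verified: yes → true
  order subtotal > 546.9 USD: 116.87 > 546.9 is false
  prior uses of this code < 2: 1 < 2 is true
  account age ≤ 2969 days: 329 ≤ 2969 is true
  ship-to country ∈ {DE, FR}: UK is not in the set → false
  NOT placed via mobile app: yes → false
  prior uses of this code ≥ 6: 1 ≥ 6 is false
  NOT email verified: yes → false
  primary category = apparel: grocery == apparel is false
Combine:
[1.1.1.1.3] exactly-one(false, false) = false
[1.1.1.1] true OR false OR false = true
[1.1.1.2.1.1] false AND true = false
[1.1.1.2.1] NOT false = true
[1.1.1.2.2.2] true AND true = true
[1.1.1.2.2] true AND true = true
[1.1.1.2] true → true = true
[1.1.1] true AND true = true
[1.1] NOT true = false
[1.2.1.1.3] true AND false = false
[1.2.1.1] false AND true AND false = false
[1.2.1] NOT false = true
[1.2.2.2] false AND false = false
[1.2.2.3] false AND false = false
[1.2.2] true AND false AND false = false
[1.2] true AND false = false
[1] false OR false = false
[2] exactly-one(false, true) = true
[root] false AND true = false
Overall: false → rejected

Rejected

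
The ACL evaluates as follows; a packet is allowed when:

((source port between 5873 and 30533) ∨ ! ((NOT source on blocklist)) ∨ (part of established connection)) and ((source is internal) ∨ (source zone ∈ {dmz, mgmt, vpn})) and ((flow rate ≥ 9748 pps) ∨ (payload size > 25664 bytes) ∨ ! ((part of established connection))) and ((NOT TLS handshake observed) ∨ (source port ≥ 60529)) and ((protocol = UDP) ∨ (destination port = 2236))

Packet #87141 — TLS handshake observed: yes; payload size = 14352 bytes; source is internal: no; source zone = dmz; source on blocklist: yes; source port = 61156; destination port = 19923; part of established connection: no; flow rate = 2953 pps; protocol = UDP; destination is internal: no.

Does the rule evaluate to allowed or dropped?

Atomic conditions:
  source port between 5873 and 30533: 61156 in [5873, 30533] is false
  NOT source on blocklist: yes → false
  part of established connection: no → false
  source is internal: no → false
  source zone ∈ {dmz, mgmt, vpn}: dmz is in the set → true
  flow rate ≥ 9748 pps: 2953 ≥ 9748 is false
  payload size > 25664 bytes: 14352 > 25664 is false
  NOT TLS handshake observed: yes → false
  source port ≥ 60529: 61156 ≥ 60529 is true
  protocol = UDP: UDP == UDP is true
  destination port = 2236: 19923 == 2236 is false
Combine:
[1.2] NOT false = true
[1] false OR true OR false = true
[2] false OR true = true
[3.3] NOT false = true
[3] false OR false OR true = true
[4] false OR true = true
[5] true OR false = true
[root] true AND true AND true AND true AND true = true
Overall: true → allowed

Allowed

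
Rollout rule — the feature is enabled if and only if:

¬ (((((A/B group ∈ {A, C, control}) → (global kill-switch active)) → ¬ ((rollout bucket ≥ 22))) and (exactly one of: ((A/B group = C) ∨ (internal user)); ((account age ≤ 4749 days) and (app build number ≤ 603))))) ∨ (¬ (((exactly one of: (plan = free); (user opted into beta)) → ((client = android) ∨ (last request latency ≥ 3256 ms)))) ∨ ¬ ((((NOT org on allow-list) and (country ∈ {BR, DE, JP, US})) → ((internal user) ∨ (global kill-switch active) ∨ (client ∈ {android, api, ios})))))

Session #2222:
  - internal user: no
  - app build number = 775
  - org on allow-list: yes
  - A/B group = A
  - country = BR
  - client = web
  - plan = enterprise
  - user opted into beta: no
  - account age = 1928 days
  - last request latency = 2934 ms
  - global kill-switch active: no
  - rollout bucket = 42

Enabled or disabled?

Enabled

Atomic conditions:
  A/B group ∈ {A, C, control}: A is in the set → true
  global kill-switch active: no → false
  rollout bucket ≥ 22: 42 ≥ 22 is true
  A/B group = C: A == C is false
  internal user: no → false
  account age ≤ 4749 days: 1928 ≤ 4749 is true
  app build number ≤ 603: 775 ≤ 603 is false
  plan = free: enterprise == free is false
  user opted into beta: no → false
  client = android: web == android is false
  last request latency ≥ 3256 ms: 2934 ≥ 3256 is false
  NOT org on allow-list: yes → false
  country ∈ {BR, DE, JP, US}: BR is in the set → true
  client ∈ {android, api, ios}: web is not in the set → false
Combine:
[1.1.1.1] true → false = false
[1.1.1.2] NOT true = false
[1.1.1] false → false (antecedent false ⇒ implication holds) = true
[1.1.2.1] false OR false = false
[1.1.2.2] true AND false = false
[1.1.2] exactly-one(false, false) = false
[1.1] true AND false = false
[1] NOT false = true
[2.1.1.1] exactly-one(false, false) = false
[2.1.1.2] false OR false = false
[2.1.1] false → false (antecedent false ⇒ implication holds) = true
[2.1] NOT true = false
[2.2.1.1] false AND true = false
[2.2.1.2] false OR false OR false = false
[2.2.1] false → false (antecedent false ⇒ implication holds) = true
[2.2] NOT true = false
[2] false OR false = false
[root] true OR false = true
Overall: true → enabled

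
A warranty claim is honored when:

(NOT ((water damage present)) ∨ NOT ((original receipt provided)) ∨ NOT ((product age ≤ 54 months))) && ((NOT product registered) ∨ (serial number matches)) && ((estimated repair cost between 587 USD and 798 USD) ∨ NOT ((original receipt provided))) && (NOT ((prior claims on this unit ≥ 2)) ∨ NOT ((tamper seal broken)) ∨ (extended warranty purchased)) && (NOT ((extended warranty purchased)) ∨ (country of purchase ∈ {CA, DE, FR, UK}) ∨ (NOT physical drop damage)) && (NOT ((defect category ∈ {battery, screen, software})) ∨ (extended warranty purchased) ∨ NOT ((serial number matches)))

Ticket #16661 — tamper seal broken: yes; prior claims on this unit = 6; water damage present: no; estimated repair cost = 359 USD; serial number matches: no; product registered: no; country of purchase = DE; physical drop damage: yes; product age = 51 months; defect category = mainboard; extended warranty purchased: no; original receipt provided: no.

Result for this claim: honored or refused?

Refused

Atomic conditions:
  water damage present: no → false
  original receipt provided: no → false
  product age ≤ 54 months: 51 ≤ 54 is true
  NOT product registered: no → true
  serial number matches: no → false
  estimated repair cost between 587 USD and 798 USD: 359 in [587, 798] is false
  prior claims on this unit ≥ 2: 6 ≥ 2 is true
  tamper seal broken: yes → true
  extended warranty purchased: no → false
  country of purchase ∈ {CA, DE, FR, UK}: DE is in the set → true
  NOT physical drop damage: yes → false
  defect category ∈ {battery, screen, software}: mainboard is not in the set → false
Combine:
[1.1] NOT false = true
[1.2] NOT false = true
[1.3] NOT true = false
[1] true OR true OR false = true
[2] true OR false = true
[3.2] NOT false = true
[3] false OR true = true
[4.1] NOT true = false
[4.2] NOT true = false
[4] false OR false OR false = false
[5.1] NOT false = true
[5] true OR true OR false = true
[6.1] NOT false = true
[6.3] NOT false = true
[6] true OR false OR true = true
[root] true AND true AND true AND false AND true AND true = false
Overall: false → refused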